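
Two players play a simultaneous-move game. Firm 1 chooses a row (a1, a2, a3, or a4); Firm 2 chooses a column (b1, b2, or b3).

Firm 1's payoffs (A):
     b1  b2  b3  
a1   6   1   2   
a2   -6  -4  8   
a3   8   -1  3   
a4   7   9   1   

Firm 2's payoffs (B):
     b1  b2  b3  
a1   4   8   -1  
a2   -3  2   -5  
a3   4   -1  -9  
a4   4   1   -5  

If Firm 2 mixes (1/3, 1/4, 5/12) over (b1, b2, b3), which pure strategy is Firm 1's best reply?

Firm 1's best reply maximizes expected payoff against the mix.
a1: (1/3)·6 + (1/4)·1 + (5/12)·2 = 37/12
a2: (1/3)·(-6) + (1/4)·(-4) + (5/12)·8 = 1/3
a3: (1/3)·8 + (1/4)·(-1) + (5/12)·3 = 11/3
a4: (1/3)·7 + (1/4)·9 + (5/12)·1 = 5
Highest expected payoff is 5, from a4.

a4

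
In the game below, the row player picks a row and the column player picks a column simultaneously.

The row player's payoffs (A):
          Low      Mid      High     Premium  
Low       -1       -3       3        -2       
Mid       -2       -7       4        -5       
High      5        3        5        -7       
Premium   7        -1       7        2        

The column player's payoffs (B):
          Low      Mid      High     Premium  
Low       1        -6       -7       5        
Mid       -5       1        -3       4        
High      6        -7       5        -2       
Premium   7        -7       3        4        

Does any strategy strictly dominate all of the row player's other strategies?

A strategy is strictly dominant if it gives the row player a strictly higher payoff than every other strategy, against every choice by the opponent.
Low is not dominant: against Low, High gives 5 > -1.
Mid is not dominant: against Low, Low gives -1 > -2.
High is not dominant: against Low, Premium gives 7 > 5.
Premium is not dominant: against Mid, High gives 3 > -1.
No single strategy is best against every opponent action.

None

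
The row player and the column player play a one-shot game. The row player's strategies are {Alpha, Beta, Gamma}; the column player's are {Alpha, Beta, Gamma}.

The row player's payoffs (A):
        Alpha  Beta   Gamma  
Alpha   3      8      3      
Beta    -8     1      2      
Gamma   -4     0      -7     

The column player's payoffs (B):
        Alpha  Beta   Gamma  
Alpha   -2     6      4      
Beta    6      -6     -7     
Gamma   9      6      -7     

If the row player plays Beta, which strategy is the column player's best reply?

With the row player fixed at Beta, the column player's payoffs are: Alpha → 6, Beta → -6, Gamma → -7.
The maximum is 6, achieved by Alpha.

Alpha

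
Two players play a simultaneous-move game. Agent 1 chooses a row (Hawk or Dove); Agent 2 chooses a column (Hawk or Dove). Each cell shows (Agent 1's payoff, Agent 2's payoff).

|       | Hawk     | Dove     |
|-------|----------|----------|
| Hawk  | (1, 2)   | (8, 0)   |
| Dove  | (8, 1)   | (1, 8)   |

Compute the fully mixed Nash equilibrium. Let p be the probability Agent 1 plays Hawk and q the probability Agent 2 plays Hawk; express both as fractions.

p = 7/9, q = 1/2

Each player's mixing probability is pinned down by making the *other* player indifferent.
Agent 2 indifferent between Hawk and Dove: p·2 + (1−p)·1 = p·0 + (1−p)·8 ⟹ 1 + 1p = 8 + (-8)p ⟹ p = 7/9.
Agent 1 indifferent between Hawk and Dove: q·1 + (1−q)·8 = q·8 + (1−q)·1 ⟹ 8 + (-7)q = 1 + 7q ⟹ q = 1/2.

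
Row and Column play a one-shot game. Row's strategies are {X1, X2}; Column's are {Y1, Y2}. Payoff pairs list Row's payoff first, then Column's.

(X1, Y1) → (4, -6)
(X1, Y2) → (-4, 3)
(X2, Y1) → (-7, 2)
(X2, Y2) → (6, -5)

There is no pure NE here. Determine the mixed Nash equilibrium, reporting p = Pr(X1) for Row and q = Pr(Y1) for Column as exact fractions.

In a mixed NE each player is indifferent between their pure strategies, so the opponent's mix sets the indifference.
Column indifferent between Y1 and Y2: p·(-6) + (1−p)·2 = p·3 + (1−p)·(-5) ⟹ 2 + (-8)p = (-5) + 8p ⟹ p = 7/16.
Row indifferent between X1 and X2: q·4 + (1−q)·(-4) = q·(-7) + (1−q)·6 ⟹ (-4) + 8q = 6 + (-13)q ⟹ q = 10/21.

p = 7/16, q = 10/21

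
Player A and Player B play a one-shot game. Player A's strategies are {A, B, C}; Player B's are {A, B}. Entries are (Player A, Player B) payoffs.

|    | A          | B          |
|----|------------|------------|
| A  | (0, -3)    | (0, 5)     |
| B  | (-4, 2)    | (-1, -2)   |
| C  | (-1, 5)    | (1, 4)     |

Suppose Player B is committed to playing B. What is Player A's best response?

C

With Player B fixed at B, Player A's payoffs are: A → 0, B → -1, C → 1.
The maximum is 1, achieved by C.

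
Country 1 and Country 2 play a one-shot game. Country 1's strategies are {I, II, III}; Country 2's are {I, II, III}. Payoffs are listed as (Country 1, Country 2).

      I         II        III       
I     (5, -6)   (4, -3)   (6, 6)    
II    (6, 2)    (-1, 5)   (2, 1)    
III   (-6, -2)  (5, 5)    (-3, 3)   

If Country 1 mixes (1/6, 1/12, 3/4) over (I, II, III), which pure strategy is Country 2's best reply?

Country 2's best reply maximizes expected payoff against the mix.
I: (1/6)·(-6) + (1/12)·2 + (3/4)·(-2) = -7/3
II: (1/6)·(-3) + (1/12)·5 + (3/4)·5 = 11/3
III: (1/6)·6 + (1/12)·1 + (3/4)·3 = 10/3
Highest expected payoff is 11/3, from II.

II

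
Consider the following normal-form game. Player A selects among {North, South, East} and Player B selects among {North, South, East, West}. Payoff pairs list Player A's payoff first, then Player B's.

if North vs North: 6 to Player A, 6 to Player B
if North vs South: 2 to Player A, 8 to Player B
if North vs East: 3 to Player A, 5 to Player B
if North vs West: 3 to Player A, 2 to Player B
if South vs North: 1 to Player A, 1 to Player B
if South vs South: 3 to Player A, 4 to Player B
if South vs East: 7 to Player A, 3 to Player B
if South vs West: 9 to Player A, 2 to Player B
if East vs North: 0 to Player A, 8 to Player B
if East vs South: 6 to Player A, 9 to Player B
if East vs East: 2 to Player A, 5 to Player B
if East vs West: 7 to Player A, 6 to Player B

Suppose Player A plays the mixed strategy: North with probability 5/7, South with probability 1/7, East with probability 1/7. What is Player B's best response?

South

Player B's best reply maximizes expected payoff against the mix.
North: (5/7)·6 + (1/7)·1 + (1/7)·8 = 39/7
South: (5/7)·8 + (1/7)·4 + (1/7)·9 = 53/7
East: (5/7)·5 + (1/7)·3 + (1/7)·5 = 33/7
West: (5/7)·2 + (1/7)·2 + (1/7)·6 = 18/7
Highest expected payoff is 53/7, from South.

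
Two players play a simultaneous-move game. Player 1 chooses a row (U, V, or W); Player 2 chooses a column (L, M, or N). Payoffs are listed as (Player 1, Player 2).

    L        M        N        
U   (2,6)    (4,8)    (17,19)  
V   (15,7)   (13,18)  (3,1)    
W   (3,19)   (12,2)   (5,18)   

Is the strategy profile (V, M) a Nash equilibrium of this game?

Holding Player 2 at M: Player 1 gets 13 from V, versus 4 from U, 12 from W. No profitable deviation for Player 1.
Holding Player 1 at V: Player 2 gets 18 from M, versus 7 from L, 1 from N. No profitable deviation for Player 2 either.

Yes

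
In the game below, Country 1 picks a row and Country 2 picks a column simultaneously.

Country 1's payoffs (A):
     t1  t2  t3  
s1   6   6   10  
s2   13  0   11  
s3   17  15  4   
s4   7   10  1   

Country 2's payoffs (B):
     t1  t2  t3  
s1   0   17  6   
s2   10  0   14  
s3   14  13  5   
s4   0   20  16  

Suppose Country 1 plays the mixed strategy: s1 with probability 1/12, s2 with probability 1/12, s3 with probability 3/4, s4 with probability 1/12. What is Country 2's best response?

Compute Country 2's expected payoff from each pure strategy against the given mix.
t1: (1/12)·0 + (1/12)·10 + (3/4)·14 + (1/12)·0 = 34/3
t2: (1/12)·17 + (1/12)·0 + (3/4)·13 + (1/12)·20 = 77/6
t3: (1/12)·6 + (1/12)·14 + (3/4)·5 + (1/12)·16 = 27/4
Highest expected payoff is 77/6, from t2.

t2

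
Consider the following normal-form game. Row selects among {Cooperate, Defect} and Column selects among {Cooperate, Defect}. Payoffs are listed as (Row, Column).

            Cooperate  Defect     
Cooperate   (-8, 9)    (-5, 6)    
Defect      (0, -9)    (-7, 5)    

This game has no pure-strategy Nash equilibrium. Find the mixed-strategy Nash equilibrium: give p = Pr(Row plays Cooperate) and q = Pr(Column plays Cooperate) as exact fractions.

In a mixed NE each player is indifferent between their pure strategies, so the opponent's mix sets the indifference.
Column indifferent between Cooperate and Defect: p·9 + (1−p)·(-9) = p·6 + (1−p)·5 ⟹ (-9) + 18p = 5 + 1p ⟹ p = 14/17.
Row indifferent between Cooperate and Defect: q·(-8) + (1−q)·(-5) = q·0 + (1−q)·(-7) ⟹ (-5) + (-3)q = (-7) + 7q ⟹ q = 1/5.

p = 14/17, q = 1/5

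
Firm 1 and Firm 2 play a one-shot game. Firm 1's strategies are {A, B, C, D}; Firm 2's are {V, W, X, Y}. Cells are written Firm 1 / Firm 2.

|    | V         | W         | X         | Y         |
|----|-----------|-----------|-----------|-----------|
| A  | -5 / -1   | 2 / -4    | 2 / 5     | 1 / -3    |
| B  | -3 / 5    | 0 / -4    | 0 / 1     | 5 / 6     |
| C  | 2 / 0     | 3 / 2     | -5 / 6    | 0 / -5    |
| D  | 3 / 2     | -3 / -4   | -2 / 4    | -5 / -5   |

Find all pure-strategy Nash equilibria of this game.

Find each player's best response to every opponent strategy; NE are the intersections.
Firm 1's best responses — vs V: D (payoff 3); vs W: C (payoff 3); vs X: A (payoff 2); vs Y: B (payoff 5).
Firm 2's best responses — vs A: X (payoff 5); vs B: Y (payoff 6); vs C: X (payoff 6); vs D: X (payoff 4).
Mutual best responses occur at (A, X) and (B, Y); at each, neither player gains by switching.

(A, X) and (B, Y)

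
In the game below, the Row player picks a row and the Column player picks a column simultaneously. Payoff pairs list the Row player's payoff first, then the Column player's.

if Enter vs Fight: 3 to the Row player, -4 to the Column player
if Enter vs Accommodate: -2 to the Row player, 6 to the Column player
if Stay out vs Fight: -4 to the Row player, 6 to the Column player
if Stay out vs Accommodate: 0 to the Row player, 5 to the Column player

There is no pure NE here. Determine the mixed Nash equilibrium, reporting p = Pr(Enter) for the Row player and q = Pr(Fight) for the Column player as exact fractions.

p = 1/11, q = 2/9

In a mixed NE each player is indifferent between their pure strategies, so the opponent's mix sets the indifference.
The Column player indifferent between Fight and Accommodate: p·(-4) + (1−p)·6 = p·6 + (1−p)·5 ⟹ 6 + (-10)p = 5 + 1p ⟹ p = 1/11.
The Row player indifferent between Enter and Stay out: q·3 + (1−q)·(-2) = q·(-4) + (1−q)·0 ⟹ (-2) + 5q = 0 + (-4)q ⟹ q = 2/9.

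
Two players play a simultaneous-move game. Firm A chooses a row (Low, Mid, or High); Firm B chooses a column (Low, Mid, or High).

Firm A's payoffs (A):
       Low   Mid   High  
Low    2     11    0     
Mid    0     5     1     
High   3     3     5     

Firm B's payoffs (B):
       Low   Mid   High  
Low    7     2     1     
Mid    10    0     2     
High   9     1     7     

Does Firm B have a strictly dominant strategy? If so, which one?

Low

A strategy is strictly dominant if it gives Firm B a strictly higher payoff than every other strategy, against every choice by the opponent.
Low strictly dominates: vs Low: 7 > each of {2, 1}; vs Mid: 10 > each of {0, 2}; vs High: 9 > each of {1, 7}.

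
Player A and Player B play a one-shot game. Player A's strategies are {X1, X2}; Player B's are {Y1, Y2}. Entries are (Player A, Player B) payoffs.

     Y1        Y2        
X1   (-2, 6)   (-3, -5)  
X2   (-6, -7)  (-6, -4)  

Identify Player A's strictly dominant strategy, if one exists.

Check whether one of Player A's strategies beats all alternatives regardless of what the opponent does.
X1 strictly dominates: vs Y1: -2 > -6; vs Y2: -3 > -6.

X1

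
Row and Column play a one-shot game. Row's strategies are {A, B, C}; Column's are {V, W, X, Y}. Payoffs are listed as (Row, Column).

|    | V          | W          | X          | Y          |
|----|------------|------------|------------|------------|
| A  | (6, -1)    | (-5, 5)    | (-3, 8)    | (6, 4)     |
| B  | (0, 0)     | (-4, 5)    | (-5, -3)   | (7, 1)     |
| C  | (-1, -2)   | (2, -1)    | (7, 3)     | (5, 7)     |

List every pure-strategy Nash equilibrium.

Find each player's best response to every opponent strategy; NE are the intersections.
Row's best responses — vs V: A (payoff 6); vs W: C (payoff 2); vs X: C (payoff 7); vs Y: B (payoff 7).
Column's best responses — vs A: X (payoff 8); vs B: W (payoff 5); vs C: Y (payoff 7).
No cell has both players best-responding. For instance, Row's best reply to X is C, but against C Column prefers Y over X.

There is no pure-strategy Nash equilibrium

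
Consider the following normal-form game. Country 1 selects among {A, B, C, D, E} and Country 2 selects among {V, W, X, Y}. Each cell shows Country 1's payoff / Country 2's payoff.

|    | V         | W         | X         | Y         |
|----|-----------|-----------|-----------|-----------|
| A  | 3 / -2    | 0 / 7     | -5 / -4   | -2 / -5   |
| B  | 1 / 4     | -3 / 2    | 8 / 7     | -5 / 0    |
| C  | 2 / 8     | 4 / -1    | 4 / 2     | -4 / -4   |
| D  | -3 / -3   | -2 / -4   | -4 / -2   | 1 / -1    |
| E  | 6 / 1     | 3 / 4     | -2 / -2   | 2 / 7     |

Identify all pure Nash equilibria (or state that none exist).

(B, X) and (E, Y)

Check mutual best responses: a cell is a NE iff neither player can gain by unilaterally deviating.
Country 1's best responses — vs V: E (payoff 6); vs W: C (payoff 4); vs X: B (payoff 8); vs Y: E (payoff 2).
Country 2's best responses — vs A: W (payoff 7); vs B: X (payoff 7); vs C: V (payoff 8); vs D: Y (payoff -1); vs E: Y (payoff 7).
Mutual best responses occur at (B, X) and (E, Y); at each, neither player gains by switching.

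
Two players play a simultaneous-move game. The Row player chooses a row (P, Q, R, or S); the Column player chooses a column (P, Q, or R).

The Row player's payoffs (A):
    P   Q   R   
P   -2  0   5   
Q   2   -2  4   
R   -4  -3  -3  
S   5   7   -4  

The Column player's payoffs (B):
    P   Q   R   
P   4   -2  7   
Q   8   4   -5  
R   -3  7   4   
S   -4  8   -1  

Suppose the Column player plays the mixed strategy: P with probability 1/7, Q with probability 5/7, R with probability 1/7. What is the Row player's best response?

S

The Row player's best reply maximizes expected payoff against the mix.
P: (1/7)·(-2) + (5/7)·0 + (1/7)·5 = 3/7
Q: (1/7)·2 + (5/7)·(-2) + (1/7)·4 = -4/7
R: (1/7)·(-4) + (5/7)·(-3) + (1/7)·(-3) = -22/7
S: (1/7)·5 + (5/7)·7 + (1/7)·(-4) = 36/7
Highest expected payoff is 36/7, from S.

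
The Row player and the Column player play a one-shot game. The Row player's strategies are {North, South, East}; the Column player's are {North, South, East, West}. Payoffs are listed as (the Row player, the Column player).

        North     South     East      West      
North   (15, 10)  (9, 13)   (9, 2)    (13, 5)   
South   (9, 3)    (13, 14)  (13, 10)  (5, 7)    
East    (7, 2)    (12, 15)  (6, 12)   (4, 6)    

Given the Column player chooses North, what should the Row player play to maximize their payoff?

North

With the Column player fixed at North, the Row player's payoffs are: North → 15, South → 9, East → 7.
The maximum is 15, achieved by North.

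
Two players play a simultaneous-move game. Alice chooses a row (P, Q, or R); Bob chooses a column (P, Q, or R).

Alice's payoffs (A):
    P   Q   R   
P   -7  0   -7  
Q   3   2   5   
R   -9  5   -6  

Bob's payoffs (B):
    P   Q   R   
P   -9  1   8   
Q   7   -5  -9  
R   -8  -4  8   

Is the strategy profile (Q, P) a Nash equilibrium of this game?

Yes

Holding Bob at P: Alice gets 3 from Q, versus -7 from P, -9 from R. No profitable deviation for Alice.
Holding Alice at Q: Bob gets 7 from P, versus -5 from Q, -9 from R. No profitable deviation for Bob either.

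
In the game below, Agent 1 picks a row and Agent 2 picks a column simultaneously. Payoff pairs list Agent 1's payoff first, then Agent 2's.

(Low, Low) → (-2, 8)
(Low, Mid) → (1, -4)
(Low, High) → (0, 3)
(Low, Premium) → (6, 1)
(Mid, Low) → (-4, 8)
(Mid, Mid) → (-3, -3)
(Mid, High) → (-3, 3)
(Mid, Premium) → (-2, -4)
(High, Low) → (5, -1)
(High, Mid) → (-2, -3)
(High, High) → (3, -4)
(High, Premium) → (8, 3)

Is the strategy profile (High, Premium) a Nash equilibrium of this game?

Yes

Holding Agent 2 at Premium: Agent 1 gets 8 from High, versus 6 from Low, -2 from Mid. No profitable deviation for Agent 1.
Holding Agent 1 at High: Agent 2 gets 3 from Premium, versus -1 from Low, -3 from Mid, -4 from High. No profitable deviation for Agent 2 either.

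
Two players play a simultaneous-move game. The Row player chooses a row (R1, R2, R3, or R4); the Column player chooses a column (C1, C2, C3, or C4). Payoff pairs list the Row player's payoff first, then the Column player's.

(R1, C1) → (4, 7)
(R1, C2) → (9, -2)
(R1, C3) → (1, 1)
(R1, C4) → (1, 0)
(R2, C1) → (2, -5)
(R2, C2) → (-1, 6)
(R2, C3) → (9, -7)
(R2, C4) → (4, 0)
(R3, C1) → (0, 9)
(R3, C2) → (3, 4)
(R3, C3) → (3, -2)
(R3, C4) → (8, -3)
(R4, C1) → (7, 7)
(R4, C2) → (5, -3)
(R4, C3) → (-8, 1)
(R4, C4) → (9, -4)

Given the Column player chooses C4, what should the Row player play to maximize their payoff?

R4

With the Column player fixed at C4, the Row player's payoffs are: R1 → 1, R2 → 4, R3 → 8, R4 → 9.
The maximum is 9, achieved by R4.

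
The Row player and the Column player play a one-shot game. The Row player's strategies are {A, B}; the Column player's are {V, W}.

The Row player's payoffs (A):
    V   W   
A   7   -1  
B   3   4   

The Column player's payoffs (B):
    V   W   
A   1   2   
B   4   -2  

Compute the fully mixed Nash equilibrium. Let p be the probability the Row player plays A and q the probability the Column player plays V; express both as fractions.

Each player's mixing probability is pinned down by making the *other* player indifferent.
The Column player indifferent between V and W: p·1 + (1−p)·4 = p·2 + (1−p)·(-2) ⟹ 4 + (-3)p = (-2) + 4p ⟹ p = 6/7.
The Row player indifferent between A and B: q·7 + (1−q)·(-1) = q·3 + (1−q)·4 ⟹ (-1) + 8q = 4 + (-1)q ⟹ q = 5/9.

p = 6/7, q = 5/9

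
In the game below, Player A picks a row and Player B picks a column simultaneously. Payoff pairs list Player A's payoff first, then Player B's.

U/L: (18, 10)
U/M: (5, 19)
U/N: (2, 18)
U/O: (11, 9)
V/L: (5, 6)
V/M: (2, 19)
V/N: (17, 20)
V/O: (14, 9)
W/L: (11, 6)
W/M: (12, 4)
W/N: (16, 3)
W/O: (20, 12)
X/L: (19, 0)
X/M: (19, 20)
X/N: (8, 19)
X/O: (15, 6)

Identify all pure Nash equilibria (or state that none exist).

Check mutual best responses: a cell is a NE iff neither player can gain by unilaterally deviating.
Player A's best responses — vs L: X (payoff 19); vs M: X (payoff 19); vs N: V (payoff 17); vs O: W (payoff 20).
Player B's best responses — vs U: M (payoff 19); vs V: N (payoff 20); vs W: O (payoff 12); vs X: M (payoff 20).
Mutual best responses occur at (V, N), (W, O), and (X, M); at each, neither player gains by switching.

(V, N), (W, O), and (X, M)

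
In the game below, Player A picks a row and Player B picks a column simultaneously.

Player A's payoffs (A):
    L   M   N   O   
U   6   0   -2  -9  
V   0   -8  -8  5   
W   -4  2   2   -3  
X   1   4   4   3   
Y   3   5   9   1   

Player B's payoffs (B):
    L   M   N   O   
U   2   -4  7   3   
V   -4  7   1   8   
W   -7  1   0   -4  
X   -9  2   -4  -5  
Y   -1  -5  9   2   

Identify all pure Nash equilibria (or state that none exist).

Find each player's best response to every opponent strategy; NE are the intersections.
Player A's best responses — vs L: U (payoff 6); vs M: Y (payoff 5); vs N: Y (payoff 9); vs O: V (payoff 5).
Player B's best responses — vs U: N (payoff 7); vs V: O (payoff 8); vs W: M (payoff 1); vs X: M (payoff 2); vs Y: N (payoff 9).
Mutual best responses occur at (V, O) and (Y, N); at each, neither player gains by switching.

(V, O) and (Y, N)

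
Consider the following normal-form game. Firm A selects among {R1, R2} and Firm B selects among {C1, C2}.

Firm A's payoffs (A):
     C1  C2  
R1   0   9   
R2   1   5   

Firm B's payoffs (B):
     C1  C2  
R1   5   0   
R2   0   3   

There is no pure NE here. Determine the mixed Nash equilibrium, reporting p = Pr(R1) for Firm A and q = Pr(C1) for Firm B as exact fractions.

In a mixed NE each player is indifferent between their pure strategies, so the opponent's mix sets the indifference.
Firm B indifferent between C1 and C2: p·5 + (1−p)·0 = p·0 + (1−p)·3 ⟹ 0 + 5p = 3 + (-3)p ⟹ p = 3/8.
Firm A indifferent between R1 and R2: q·0 + (1−q)·9 = q·1 + (1−q)·5 ⟹ 9 + (-9)q = 5 + (-4)q ⟹ q = 4/5.

p = 3/8, q = 4/5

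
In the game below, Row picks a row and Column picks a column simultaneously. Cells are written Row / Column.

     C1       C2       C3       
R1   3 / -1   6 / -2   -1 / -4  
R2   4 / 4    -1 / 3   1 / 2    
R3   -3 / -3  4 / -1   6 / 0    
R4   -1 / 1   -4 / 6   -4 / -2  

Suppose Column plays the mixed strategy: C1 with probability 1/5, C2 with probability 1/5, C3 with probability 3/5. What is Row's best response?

R3

Row's best reply maximizes expected payoff against the mix.
R1: (1/5)·3 + (1/5)·6 + (3/5)·(-1) = 6/5
R2: (1/5)·4 + (1/5)·(-1) + (3/5)·1 = 6/5
R3: (1/5)·(-3) + (1/5)·4 + (3/5)·6 = 19/5
R4: (1/5)·(-1) + (1/5)·(-4) + (3/5)·(-4) = -17/5
Highest expected payoff is 19/5, from R3.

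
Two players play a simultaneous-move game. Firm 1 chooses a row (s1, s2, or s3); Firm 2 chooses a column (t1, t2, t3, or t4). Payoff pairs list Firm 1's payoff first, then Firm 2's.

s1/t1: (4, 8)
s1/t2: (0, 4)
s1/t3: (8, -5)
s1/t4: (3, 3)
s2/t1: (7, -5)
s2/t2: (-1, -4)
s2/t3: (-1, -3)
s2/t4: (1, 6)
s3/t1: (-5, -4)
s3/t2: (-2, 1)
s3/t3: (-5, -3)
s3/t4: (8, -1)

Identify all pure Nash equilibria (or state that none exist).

A profile is a Nash equilibrium when each player is best-responding to the other.
Firm 1's best responses — vs t1: s2 (payoff 7); vs t2: s1 (payoff 0); vs t3: s1 (payoff 8); vs t4: s3 (payoff 8).
Firm 2's best responses — vs s1: t1 (payoff 8); vs s2: t4 (payoff 6); vs s3: t2 (payoff 1).
No cell has both players best-responding. For instance, Firm 1's best reply to t1 is s2, but against s2 Firm 2 prefers t4 over t1.

No pure-strategy Nash equilibrium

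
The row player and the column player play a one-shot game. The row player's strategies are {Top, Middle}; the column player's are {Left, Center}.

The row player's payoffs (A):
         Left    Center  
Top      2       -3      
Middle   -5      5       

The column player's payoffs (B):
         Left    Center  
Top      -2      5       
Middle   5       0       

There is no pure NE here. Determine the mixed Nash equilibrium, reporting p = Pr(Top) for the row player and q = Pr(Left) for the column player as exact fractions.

p = 5/12, q = 8/15

Each player's mixing probability is pinned down by making the *other* player indifferent.
The column player indifferent between Left and Center: p·(-2) + (1−p)·5 = p·5 + (1−p)·0 ⟹ 5 + (-7)p = 0 + 5p ⟹ p = 5/12.
The row player indifferent between Top and Middle: q·2 + (1−q)·(-3) = q·(-5) + (1−q)·5 ⟹ (-3) + 5q = 5 + (-10)q ⟹ q = 8/15.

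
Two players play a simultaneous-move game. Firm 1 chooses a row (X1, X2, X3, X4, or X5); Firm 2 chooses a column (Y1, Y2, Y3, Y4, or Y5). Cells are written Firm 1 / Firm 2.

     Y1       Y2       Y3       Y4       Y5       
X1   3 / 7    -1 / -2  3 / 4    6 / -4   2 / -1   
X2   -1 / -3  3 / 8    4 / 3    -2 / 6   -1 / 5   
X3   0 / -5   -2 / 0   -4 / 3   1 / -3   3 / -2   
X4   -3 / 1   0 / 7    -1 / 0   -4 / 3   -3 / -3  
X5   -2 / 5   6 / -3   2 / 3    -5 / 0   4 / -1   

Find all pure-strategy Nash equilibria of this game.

Find each player's best response to every opponent strategy; NE are the intersections.
Firm 1's best responses — vs Y1: X1 (payoff 3); vs Y2: X5 (payoff 6); vs Y3: X2 (payoff 4); vs Y4: X1 (payoff 6); vs Y5: X5 (payoff 4).
Firm 2's best responses — vs X1: Y1 (payoff 7); vs X2: Y2 (payoff 8); vs X3: Y3 (payoff 3); vs X4: Y2 (payoff 7); vs X5: Y1 (payoff 5).
The only mutual best response is (X1, Y1); neither player gains by switching there.

(X1, Y1)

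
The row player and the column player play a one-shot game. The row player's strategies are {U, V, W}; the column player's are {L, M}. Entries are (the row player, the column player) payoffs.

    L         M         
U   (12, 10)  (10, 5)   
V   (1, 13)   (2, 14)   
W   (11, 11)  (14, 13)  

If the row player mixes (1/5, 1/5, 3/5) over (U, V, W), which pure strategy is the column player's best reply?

Compute the column player's expected payoff from each pure strategy against the given mix.
L: (1/5)·10 + (1/5)·13 + (3/5)·11 = 56/5
M: (1/5)·5 + (1/5)·14 + (3/5)·13 = 58/5
Highest expected payoff is 58/5, from M.

M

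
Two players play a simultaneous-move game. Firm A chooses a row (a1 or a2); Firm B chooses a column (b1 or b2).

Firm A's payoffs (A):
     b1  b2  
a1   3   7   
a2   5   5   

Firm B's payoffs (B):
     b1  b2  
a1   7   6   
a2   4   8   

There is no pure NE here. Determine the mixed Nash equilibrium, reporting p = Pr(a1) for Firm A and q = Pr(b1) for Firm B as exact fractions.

Each player's mixing probability is pinned down by making the *other* player indifferent.
Firm B indifferent between b1 and b2: p·7 + (1−p)·4 = p·6 + (1−p)·8 ⟹ 4 + 3p = 8 + (-2)p ⟹ p = 4/5.
Firm A indifferent between a1 and a2: q·3 + (1−q)·7 = q·5 + (1−q)·5 ⟹ 7 + (-4)q = 5 + 0q ⟹ q = 1/2.

p = 4/5, q = 1/2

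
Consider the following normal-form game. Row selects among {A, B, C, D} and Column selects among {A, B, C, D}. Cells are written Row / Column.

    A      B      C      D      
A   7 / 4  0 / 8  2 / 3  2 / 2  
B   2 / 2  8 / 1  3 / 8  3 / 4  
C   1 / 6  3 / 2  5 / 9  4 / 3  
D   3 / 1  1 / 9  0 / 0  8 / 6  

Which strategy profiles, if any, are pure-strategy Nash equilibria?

(C, C)

Check mutual best responses: a cell is a NE iff neither player can gain by unilaterally deviating.
Row's best responses — vs A: A (payoff 7); vs B: B (payoff 8); vs C: C (payoff 5); vs D: D (payoff 8).
Column's best responses — vs A: B (payoff 8); vs B: C (payoff 8); vs C: C (payoff 9); vs D: B (payoff 9).
The only mutual best response is (C, C); neither player gains by switching there.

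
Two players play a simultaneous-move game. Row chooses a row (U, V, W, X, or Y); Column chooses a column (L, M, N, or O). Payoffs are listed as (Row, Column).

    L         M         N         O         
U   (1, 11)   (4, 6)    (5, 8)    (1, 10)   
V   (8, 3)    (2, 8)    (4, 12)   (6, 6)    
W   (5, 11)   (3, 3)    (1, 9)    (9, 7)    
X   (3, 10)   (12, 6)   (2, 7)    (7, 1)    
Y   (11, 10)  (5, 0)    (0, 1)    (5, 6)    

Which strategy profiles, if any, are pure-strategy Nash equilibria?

Check mutual best responses: a cell is a NE iff neither player can gain by unilaterally deviating.
Row's best responses — vs L: Y (payoff 11); vs M: X (payoff 12); vs N: U (payoff 5); vs O: W (payoff 9).
Column's best responses — vs U: L (payoff 11); vs V: N (payoff 12); vs W: L (payoff 11); vs X: L (payoff 10); vs Y: L (payoff 10).
The only mutual best response is (Y, L); neither player gains by switching there.

(Y, L)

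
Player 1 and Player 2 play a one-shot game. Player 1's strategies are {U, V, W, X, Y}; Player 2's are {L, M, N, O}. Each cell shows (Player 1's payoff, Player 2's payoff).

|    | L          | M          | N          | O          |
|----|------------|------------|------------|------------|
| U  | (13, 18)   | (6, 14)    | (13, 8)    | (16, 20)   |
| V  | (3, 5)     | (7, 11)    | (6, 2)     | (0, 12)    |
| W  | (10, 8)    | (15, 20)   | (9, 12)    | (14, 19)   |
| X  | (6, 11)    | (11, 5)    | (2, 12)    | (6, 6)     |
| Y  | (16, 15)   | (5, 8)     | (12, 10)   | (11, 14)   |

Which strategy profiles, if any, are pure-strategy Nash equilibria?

(U, O), (W, M), and (Y, L)

A profile is a Nash equilibrium when each player is best-responding to the other.
Player 1's best responses — vs L: Y (payoff 16); vs M: W (payoff 15); vs N: U (payoff 13); vs O: U (payoff 16).
Player 2's best responses — vs U: O (payoff 20); vs V: O (payoff 12); vs W: M (payoff 20); vs X: N (payoff 12); vs Y: L (payoff 15).
Mutual best responses occur at (U, O), (W, M), and (Y, L); at each, neither player gains by switching.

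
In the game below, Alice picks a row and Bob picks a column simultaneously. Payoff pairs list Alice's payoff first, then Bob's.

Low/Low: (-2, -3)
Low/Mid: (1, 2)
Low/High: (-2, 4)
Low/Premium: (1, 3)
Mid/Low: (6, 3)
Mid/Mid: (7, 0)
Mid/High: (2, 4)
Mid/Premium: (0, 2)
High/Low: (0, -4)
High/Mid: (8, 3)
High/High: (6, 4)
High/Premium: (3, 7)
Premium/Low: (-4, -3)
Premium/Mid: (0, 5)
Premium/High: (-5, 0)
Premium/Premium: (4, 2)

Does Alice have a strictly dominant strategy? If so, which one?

No strictly dominant strategy

A strategy is strictly dominant if it gives Alice a strictly higher payoff than every other strategy, against every choice by the opponent.
Low is not dominant: against Low, Mid gives 6 > -2.
Mid is not dominant: against Mid, High gives 8 > 7.
High is not dominant: against Low, Mid gives 6 > 0.
Premium is not dominant: against Low, Low gives -2 > -4.
No single strategy is best against every opponent action.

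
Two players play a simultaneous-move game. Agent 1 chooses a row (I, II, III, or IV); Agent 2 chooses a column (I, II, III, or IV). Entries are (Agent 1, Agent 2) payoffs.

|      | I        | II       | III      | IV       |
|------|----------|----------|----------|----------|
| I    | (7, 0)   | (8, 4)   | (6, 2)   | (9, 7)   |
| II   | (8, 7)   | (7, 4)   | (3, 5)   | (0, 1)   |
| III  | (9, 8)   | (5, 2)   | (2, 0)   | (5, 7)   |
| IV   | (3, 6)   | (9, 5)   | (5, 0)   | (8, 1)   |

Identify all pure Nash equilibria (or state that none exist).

(I, IV) and (III, I)

Check mutual best responses: a cell is a NE iff neither player can gain by unilaterally deviating.
Agent 1's best responses — vs I: III (payoff 9); vs II: IV (payoff 9); vs III: I (payoff 6); vs IV: I (payoff 9).
Agent 2's best responses — vs I: IV (payoff 7); vs II: I (payoff 7); vs III: I (payoff 8); vs IV: I (payoff 6).
Mutual best responses occur at (I, IV) and (III, I); at each, neither player gains by switching.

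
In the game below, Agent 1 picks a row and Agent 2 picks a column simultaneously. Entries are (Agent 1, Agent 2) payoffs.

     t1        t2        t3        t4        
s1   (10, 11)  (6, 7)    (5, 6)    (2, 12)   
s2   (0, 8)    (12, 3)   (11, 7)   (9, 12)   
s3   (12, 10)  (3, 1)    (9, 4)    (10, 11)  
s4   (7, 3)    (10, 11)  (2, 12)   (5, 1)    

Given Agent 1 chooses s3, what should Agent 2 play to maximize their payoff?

t4

With Agent 1 fixed at s3, Agent 2's payoffs are: t1 → 10, t2 → 1, t3 → 4, t4 → 11.
The maximum is 11, achieved by t4.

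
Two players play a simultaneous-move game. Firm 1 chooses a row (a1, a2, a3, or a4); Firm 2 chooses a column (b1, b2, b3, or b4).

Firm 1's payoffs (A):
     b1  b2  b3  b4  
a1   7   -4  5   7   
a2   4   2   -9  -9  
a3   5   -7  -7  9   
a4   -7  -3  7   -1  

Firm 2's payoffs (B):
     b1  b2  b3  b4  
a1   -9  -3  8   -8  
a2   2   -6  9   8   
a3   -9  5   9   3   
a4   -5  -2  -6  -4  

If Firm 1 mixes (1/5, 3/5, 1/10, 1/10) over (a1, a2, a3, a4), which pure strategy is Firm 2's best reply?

b3

Compute Firm 2's expected payoff from each pure strategy against the given mix.
b1: (1/5)·(-9) + (3/5)·2 + (1/10)·(-9) + (1/10)·(-5) = -2
b2: (1/5)·(-3) + (3/5)·(-6) + (1/10)·5 + (1/10)·(-2) = -39/10
b3: (1/5)·8 + (3/5)·9 + (1/10)·9 + (1/10)·(-6) = 73/10
b4: (1/5)·(-8) + (3/5)·8 + (1/10)·3 + (1/10)·(-4) = 31/10
Highest expected payoff is 73/10, from b3.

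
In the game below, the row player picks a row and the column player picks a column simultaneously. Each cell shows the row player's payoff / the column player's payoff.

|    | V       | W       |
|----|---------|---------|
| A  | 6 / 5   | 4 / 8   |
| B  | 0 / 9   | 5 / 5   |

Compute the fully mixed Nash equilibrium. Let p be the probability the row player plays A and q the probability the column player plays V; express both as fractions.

p = 4/7, q = 1/7

In a mixed NE each player is indifferent between their pure strategies, so the opponent's mix sets the indifference.
The column player indifferent between V and W: p·5 + (1−p)·9 = p·8 + (1−p)·5 ⟹ 9 + (-4)p = 5 + 3p ⟹ p = 4/7.
The row player indifferent between A and B: q·6 + (1−q)·4 = q·0 + (1−q)·5 ⟹ 4 + 2q = 5 + (-5)q ⟹ q = 1/7.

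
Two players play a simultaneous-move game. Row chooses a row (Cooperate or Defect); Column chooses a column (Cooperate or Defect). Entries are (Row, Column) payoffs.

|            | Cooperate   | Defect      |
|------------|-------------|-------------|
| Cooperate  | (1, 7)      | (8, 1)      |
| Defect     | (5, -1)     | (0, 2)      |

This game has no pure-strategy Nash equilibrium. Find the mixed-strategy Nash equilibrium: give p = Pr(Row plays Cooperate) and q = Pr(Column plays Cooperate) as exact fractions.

p = 1/3, q = 2/3

In a mixed NE each player is indifferent between their pure strategies, so the opponent's mix sets the indifference.
Column indifferent between Cooperate and Defect: p·7 + (1−p)·(-1) = p·1 + (1−p)·2 ⟹ (-1) + 8p = 2 + (-1)p ⟹ p = 1/3.
Row indifferent between Cooperate and Defect: q·1 + (1−q)·8 = q·5 + (1−q)·0 ⟹ 8 + (-7)q = 0 + 5q ⟹ q = 2/3.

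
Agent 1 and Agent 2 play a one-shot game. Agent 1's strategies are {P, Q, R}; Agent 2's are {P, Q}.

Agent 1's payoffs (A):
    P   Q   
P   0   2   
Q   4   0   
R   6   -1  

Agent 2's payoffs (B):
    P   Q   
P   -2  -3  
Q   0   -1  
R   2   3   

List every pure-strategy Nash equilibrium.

No pure-strategy Nash equilibrium

Find each player's best response to every opponent strategy; NE are the intersections.
Agent 1's best responses — vs P: R (payoff 6); vs Q: P (payoff 2).
Agent 2's best responses — vs P: P (payoff -2); vs Q: P (payoff 0); vs R: Q (payoff 3).
No cell has both players best-responding. For instance, Agent 1's best reply to P is R, but against R Agent 2 prefers Q over P.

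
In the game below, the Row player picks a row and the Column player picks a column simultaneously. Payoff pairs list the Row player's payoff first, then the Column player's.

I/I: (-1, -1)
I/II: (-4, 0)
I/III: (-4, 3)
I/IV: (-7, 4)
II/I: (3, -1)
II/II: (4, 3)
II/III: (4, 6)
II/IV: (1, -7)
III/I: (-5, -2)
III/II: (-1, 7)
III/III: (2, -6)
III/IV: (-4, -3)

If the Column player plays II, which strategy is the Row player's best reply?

With the Column player fixed at II, the Row player's payoffs are: I → -4, II → 4, III → -1.
The maximum is 4, achieved by II.

II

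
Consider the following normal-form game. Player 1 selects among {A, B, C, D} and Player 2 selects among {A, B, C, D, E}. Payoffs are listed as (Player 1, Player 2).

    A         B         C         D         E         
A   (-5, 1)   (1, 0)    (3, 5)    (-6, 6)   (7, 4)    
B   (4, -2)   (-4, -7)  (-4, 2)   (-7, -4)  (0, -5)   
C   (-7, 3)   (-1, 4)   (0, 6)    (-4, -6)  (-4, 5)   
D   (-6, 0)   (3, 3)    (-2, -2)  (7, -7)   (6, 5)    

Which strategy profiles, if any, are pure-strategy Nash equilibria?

None

A profile is a Nash equilibrium when each player is best-responding to the other.
Player 1's best responses — vs A: B (payoff 4); vs B: D (payoff 3); vs C: A (payoff 3); vs D: D (payoff 7); vs E: A (payoff 7).
Player 2's best responses — vs A: D (payoff 6); vs B: C (payoff 2); vs C: C (payoff 6); vs D: E (payoff 5).
No cell has both players best-responding. For instance, Player 1's best reply to D is D, but against D Player 2 prefers E over D.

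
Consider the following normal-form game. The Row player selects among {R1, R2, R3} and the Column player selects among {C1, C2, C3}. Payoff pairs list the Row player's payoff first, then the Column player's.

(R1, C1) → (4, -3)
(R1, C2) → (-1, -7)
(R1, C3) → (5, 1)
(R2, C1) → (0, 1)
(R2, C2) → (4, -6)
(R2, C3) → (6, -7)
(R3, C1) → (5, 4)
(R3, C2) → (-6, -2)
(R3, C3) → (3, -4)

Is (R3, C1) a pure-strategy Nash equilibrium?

Yes

Holding the Column player at C1: the Row player gets 5 from R3, versus 4 from R1, 0 from R2. No profitable deviation for the Row player.
Holding the Row player at R3: the Column player gets 4 from C1, versus -2 from C2, -4 from C3. No profitable deviation for the Column player either.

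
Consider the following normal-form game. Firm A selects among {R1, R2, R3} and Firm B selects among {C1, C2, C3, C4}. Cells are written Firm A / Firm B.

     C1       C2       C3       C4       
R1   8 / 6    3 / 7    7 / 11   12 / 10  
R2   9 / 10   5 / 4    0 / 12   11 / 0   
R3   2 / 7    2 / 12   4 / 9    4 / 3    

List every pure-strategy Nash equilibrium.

Check mutual best responses: a cell is a NE iff neither player can gain by unilaterally deviating.
Firm A's best responses — vs C1: R2 (payoff 9); vs C2: R2 (payoff 5); vs C3: R1 (payoff 7); vs C4: R1 (payoff 12).
Firm B's best responses — vs R1: C3 (payoff 11); vs R2: C3 (payoff 12); vs R3: C2 (payoff 12).
The only mutual best response is (R1, C3); neither player gains by switching there.

(R1, C3)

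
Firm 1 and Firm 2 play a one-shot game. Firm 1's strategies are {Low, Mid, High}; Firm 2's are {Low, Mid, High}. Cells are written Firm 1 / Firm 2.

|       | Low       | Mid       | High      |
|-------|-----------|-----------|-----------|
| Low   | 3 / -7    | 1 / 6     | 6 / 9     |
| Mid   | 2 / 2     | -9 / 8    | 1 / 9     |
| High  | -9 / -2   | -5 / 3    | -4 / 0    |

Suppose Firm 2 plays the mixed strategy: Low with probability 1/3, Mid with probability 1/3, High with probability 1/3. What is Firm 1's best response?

Compute Firm 1's expected payoff from each pure strategy against the given mix.
Low: (1/3)·3 + (1/3)·1 + (1/3)·6 = 10/3
Mid: (1/3)·2 + (1/3)·(-9) + (1/3)·1 = -2
High: (1/3)·(-9) + (1/3)·(-5) + (1/3)·(-4) = -6
Highest expected payoff is 10/3, from Low.

Low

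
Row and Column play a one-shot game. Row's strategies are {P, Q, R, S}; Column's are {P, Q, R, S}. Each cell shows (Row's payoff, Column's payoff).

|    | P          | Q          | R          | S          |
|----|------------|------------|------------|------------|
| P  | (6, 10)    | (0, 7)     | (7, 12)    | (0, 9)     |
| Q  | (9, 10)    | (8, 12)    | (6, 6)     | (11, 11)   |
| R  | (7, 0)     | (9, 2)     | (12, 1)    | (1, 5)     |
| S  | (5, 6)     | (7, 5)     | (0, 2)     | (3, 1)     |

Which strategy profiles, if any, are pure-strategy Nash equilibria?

No pure-strategy Nash equilibrium

Check mutual best responses: a cell is a NE iff neither player can gain by unilaterally deviating.
Row's best responses — vs P: Q (payoff 9); vs Q: R (payoff 9); vs R: R (payoff 12); vs S: Q (payoff 11).
Column's best responses — vs P: R (payoff 12); vs Q: Q (payoff 12); vs R: S (payoff 5); vs S: P (payoff 6).
No cell has both players best-responding. For instance, Row's best reply to P is Q, but against Q Column prefers Q over P.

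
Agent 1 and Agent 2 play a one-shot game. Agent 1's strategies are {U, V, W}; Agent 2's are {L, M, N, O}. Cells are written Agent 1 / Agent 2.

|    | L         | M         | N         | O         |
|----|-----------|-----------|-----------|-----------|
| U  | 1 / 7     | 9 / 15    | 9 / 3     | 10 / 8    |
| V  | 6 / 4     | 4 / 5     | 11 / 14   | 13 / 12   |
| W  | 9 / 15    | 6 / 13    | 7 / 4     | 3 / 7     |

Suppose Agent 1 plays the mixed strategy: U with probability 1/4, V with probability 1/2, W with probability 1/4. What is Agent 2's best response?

Compute Agent 2's expected payoff from each pure strategy against the given mix.
L: (1/4)·7 + (1/2)·4 + (1/4)·15 = 15/2
M: (1/4)·15 + (1/2)·5 + (1/4)·13 = 19/2
N: (1/4)·3 + (1/2)·14 + (1/4)·4 = 35/4
O: (1/4)·8 + (1/2)·12 + (1/4)·7 = 39/4
Highest expected payoff is 39/4, from O.

O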